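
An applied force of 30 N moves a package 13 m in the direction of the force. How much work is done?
W = F·d = (30)(13) = 390.0 J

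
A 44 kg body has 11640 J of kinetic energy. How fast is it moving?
v = √(2·KE/m) = √(2·11640/44) = 23.0 m/s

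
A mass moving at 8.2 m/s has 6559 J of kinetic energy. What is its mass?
m = 2·KE/v² = 2·6559/(8.2)² = 195.1 kg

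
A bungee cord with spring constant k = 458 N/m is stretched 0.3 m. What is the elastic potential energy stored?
PE = ½kx² = ½(458)(0.3)² = 20.61 J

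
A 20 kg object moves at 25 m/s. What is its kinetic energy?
KE = ½mv² = ½(20)(25)² = 6250.0 J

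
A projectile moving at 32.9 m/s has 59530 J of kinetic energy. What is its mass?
m = 2·KE/v² = 2·59530/(32.9)² = 110.0 kg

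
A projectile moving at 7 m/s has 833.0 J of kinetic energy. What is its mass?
m = 2·KE/v² = 2·833.0/(7)² = 34.0 kg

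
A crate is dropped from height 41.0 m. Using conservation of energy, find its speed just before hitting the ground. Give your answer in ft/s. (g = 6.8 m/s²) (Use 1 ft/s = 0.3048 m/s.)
mgh = ½mv² ⇒ v = √(2gh) = √(2·6.8·41.0) = 23.6136 m/s = 77.47 ft/s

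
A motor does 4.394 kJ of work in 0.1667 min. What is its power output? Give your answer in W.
Convert to SI: W = 4394.0 J, t = 10.002 s
P = W/t = 4394.0/10.002 = 439.3 W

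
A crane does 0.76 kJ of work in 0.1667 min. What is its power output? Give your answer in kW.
Convert to SI: W = 760.0 J, t = 10.002 s
P = W/t = 760.0/10.002 = 75.9848 W = 0.07598 kW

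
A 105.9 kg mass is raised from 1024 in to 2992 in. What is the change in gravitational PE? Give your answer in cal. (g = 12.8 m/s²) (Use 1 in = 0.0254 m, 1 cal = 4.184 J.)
Convert to SI: m = 105.9 kg, Δh = 49.9872 m
ΔPE = mgΔh = (105.9)(12.8)(49.9872) = 67758.6 J = 16190 cal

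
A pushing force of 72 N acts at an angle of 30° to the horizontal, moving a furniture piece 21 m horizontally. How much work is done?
W = F·d·cosθ = (72)(21)cos(30°) = 1309 J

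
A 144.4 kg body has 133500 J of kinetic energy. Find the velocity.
v = √(2·KE/m) = √(2·133500/144.4) = 43.0 m/s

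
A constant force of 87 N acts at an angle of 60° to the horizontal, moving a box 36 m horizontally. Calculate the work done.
W = F·d·cosθ = (87)(36)cos(60°) = 1566 J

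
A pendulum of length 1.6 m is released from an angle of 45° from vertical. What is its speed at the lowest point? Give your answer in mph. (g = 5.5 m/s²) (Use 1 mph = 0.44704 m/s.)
h = L(1 − cosθ) = 1.6(1 − cos45°) = 0.468629 m
v = √(2gh) = √(2·5.5·0.468629) = 2.27045 m/s = 5.079 mph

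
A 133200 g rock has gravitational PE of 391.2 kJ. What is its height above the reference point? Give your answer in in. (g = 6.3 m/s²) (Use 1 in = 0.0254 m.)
Convert to SI: m = 133.2 kg, PE = 391200 J
h = PE/(mg) = 391200/(133.2·6.3) = 466.18 m = 18350 in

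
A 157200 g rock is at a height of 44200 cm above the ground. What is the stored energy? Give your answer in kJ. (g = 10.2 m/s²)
Convert to SI: m = 157.2 kg, h = 442.0 m
PE = mgh = (157.2)(10.2)(442.0) = 708720 J = 708.7 kJ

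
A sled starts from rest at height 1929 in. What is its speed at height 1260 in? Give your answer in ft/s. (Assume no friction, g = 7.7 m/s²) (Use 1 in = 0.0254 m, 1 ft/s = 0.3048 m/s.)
Convert to SI: h₁−h₂ = 16.9926 m
mgh₁ = mgh₂ + ½mv² ⇒ v = √(2g(h₁−h₂)) = √(2·7.7·16.9926) = 16.1767 m/s = 53.07 ft/s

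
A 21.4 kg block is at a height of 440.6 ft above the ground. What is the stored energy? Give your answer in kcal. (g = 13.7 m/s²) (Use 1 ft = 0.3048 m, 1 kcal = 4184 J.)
Convert to SI: m = 21.4 kg, h = 134.295 m
PE = mgh = (21.4)(13.7)(134.295) = 39372.6 J = 9.41 kcal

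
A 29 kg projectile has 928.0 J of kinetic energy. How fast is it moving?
v = √(2·KE/m) = √(2·928.0/29) = 8.0 m/s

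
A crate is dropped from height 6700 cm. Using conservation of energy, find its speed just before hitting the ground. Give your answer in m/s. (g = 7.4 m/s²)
Convert to SI: h = 67.0 m
mgh = ½mv² ⇒ v = √(2gh) = √(2·7.4·67.0) = 31.49 m/s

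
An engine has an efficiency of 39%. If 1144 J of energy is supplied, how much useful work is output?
W_out = η·W_in = 0.39·1144 = 446.16 J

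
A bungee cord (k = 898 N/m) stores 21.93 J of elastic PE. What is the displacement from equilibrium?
x = √(2·PE/k) = √(2·21.93/898) = 0.221 m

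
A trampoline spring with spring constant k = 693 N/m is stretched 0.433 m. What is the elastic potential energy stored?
PE = ½kx² = ½(693)(0.433)² = 64.96 J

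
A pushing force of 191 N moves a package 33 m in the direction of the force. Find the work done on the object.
W = F·d = (191)(33) = 6303 J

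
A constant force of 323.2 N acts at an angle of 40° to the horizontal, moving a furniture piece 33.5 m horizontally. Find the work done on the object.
W = F·d·cosθ = (323.2)(33.5)cos(40°) = 8294 J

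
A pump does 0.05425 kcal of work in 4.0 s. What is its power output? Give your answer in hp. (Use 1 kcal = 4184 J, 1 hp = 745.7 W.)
Convert to SI: W = 226.982 J, t = 4.0 s
P = W/t = 226.982/4.0 = 56.7455 W = 0.0761 hp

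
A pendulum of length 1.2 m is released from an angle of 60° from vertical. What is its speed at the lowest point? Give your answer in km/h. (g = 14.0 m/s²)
h = L(1 − cosθ) = 1.2(1 − cos60°) = 0.6 m
v = √(2gh) = √(2·14.0·0.6) = 4.09878 m/s = 14.76 km/h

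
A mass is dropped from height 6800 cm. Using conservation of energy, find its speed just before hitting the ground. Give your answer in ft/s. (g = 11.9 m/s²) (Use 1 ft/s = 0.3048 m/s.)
Convert to SI: h = 68.0 m
mgh = ½mv² ⇒ v = √(2gh) = √(2·11.9·68.0) = 40.2293 m/s = 132.0 ft/s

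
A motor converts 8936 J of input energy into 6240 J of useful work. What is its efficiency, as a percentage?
η = W_out/W_in = 6240/8936 = 69.83%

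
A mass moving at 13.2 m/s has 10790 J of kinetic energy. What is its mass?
m = 2·KE/v² = 2·10790/(13.2)² = 123.9 kg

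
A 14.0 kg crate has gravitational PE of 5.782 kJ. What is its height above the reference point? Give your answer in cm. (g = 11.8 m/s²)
Convert to SI: m = 14.0 kg, PE = 5782.0 J
h = PE/(mg) = 5782.0/(14.0·11.8) = 35.0 m = 3500 cm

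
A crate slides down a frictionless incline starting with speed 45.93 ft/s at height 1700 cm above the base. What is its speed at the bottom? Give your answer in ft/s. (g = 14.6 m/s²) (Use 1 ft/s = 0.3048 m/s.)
Convert to SI: v₀ = 13.9995 m/s, h = 17.0 m
½mv₀² + mgh = ½mv² ⇒ v = √(v₀² + 2gh) = √(13.9995² + 2·14.6·17.0) = 26.3132 m/s = 86.33 ft/s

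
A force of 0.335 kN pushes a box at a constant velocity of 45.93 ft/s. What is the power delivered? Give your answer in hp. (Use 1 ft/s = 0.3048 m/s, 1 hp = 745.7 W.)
Convert to SI: F = 335.0 N, v = 13.9995 m/s
P = Fv = (335.0)(13.9995) = 4689.82 W = 6.289 hp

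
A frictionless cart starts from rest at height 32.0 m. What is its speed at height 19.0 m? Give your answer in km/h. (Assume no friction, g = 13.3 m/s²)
mgh₁ = mgh₂ + ½mv² ⇒ v = √(2g(h₁−h₂)) = √(2·13.3·13.0) = 18.5957 m/s = 66.94 km/h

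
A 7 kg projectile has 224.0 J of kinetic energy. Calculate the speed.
v = √(2·KE/m) = √(2·224.0/7) = 8.0 m/s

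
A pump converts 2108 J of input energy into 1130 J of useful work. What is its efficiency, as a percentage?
η = W_out/W_in = 1130/2108 = 53.61%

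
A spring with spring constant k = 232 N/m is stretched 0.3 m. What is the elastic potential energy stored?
PE = ½kx² = ½(232)(0.3)² = 10.44 J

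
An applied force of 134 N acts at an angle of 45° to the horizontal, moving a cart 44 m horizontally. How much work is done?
W = F·d·cosθ = (134)(44)cos(45°) = 4169 J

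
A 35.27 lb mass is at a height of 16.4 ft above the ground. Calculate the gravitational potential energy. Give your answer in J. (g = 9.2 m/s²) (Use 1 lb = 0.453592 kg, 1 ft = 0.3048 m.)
Convert to SI: m = 15.9982 kg, h = 4.99872 m
PE = mgh = (15.9982)(9.2)(4.99872) = 735.7 J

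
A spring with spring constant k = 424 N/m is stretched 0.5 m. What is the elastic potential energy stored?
PE = ½kx² = ½(424)(0.5)² = 53.0 J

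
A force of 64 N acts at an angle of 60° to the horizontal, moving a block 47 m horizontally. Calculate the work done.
W = F·d·cosθ = (64)(47)cos(60°) = 1504 J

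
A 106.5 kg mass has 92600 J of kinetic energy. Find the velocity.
v = √(2·KE/m) = √(2·92600/106.5) = 41.7 m/s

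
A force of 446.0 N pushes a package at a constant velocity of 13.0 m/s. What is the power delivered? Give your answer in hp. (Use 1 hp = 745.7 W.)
P = Fv = (446.0)(13.0) = 5798.0 W = 7.775 hp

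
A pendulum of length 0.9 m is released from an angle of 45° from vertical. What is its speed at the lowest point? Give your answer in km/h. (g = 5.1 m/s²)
h = L(1 − cosθ) = 0.9(1 − cos45°) = 0.263604 m
v = √(2gh) = √(2·5.1·0.263604) = 1.63974 m/s = 5.903 km/h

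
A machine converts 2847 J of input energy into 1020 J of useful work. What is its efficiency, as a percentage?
η = W_out/W_in = 1020/2847 = 35.83%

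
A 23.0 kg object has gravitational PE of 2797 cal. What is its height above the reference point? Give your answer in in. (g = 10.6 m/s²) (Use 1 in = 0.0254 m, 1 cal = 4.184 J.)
Convert to SI: m = 23.0 kg, PE = 11702.6 J
h = PE/(mg) = 11702.6/(23.0·10.6) = 48.001 m = 1890 in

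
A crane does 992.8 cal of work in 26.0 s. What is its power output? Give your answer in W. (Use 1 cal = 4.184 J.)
Convert to SI: W = 4153.88 J, t = 26.0 s
P = W/t = 4153.88/26.0 = 159.8 W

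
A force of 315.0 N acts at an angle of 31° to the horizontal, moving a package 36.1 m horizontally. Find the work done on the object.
W = F·d·cosθ = (315.0)(36.1)cos(31°) = 9747 J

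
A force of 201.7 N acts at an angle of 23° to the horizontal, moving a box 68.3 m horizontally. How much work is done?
W = F·d·cosθ = (201.7)(68.3)cos(23°) = 12680 J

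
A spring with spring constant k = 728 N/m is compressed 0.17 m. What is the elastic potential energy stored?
PE = ½kx² = ½(728)(0.17)² = 10.52 J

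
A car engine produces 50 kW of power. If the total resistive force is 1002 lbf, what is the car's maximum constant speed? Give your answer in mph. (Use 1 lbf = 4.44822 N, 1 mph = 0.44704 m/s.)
Convert to SI: F = 4457.12 N
P = Fv ⇒ v = P/F = 50000 W/4457.12 N = 11.218 m/s = 25.09 mph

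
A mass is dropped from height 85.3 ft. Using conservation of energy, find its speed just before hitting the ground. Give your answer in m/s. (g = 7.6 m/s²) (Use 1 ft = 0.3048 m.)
Convert to SI: h = 25.9994 m
mgh = ½mv² ⇒ v = √(2gh) = √(2·7.6·25.9994) = 19.88 m/s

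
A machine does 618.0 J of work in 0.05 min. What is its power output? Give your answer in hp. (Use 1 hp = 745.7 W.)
Convert to SI: W = 618.0 J, t = 3.0 s
P = W/t = 618.0/3.0 = 206.0 W = 0.2763 hp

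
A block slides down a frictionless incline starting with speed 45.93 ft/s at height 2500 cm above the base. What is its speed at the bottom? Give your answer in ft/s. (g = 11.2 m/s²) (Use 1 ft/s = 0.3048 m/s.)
Convert to SI: v₀ = 13.9995 m/s, h = 25.0 m
½mv₀² + mgh = ½mv² ⇒ v = √(v₀² + 2gh) = √(13.9995² + 2·11.2·25.0) = 27.4952 m/s = 90.21 ft/s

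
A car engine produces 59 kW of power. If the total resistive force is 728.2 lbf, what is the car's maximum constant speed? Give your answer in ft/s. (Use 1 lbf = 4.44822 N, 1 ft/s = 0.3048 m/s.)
Convert to SI: F = 3239.19 N
P = Fv ⇒ v = P/F = 59000 W/3239.19 N = 18.2144 m/s = 59.76 ft/s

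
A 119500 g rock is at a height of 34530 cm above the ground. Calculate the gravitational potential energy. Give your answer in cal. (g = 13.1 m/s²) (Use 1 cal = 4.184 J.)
Convert to SI: m = 119.5 kg, h = 345.3 m
PE = mgh = (119.5)(13.1)(345.3) = 540550 J = 129200 cal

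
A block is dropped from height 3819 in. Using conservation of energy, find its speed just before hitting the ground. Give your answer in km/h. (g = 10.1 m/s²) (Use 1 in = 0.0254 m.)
Convert to SI: h = 97.0026 m
mgh = ½mv² ⇒ v = √(2gh) = √(2·10.1·97.0026) = 44.2657 m/s = 159.4 km/h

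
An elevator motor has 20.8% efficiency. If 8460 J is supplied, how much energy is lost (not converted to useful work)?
W_lost = W_in(1 − η) = 8460·(1 − 0.208) = 6700 J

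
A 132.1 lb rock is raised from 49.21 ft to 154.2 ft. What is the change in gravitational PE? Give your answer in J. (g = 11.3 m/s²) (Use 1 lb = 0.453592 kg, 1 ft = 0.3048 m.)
Convert to SI: m = 59.9195 kg, Δh = 32.001 m
ΔPE = mgΔh = (59.9195)(11.3)(32.001) = 21670 J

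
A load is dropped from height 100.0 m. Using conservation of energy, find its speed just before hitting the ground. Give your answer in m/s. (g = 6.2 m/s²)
mgh = ½mv² ⇒ v = √(2gh) = √(2·6.2·100.0) = 35.21 m/s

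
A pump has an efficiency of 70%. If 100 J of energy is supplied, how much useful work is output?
W_out = η·W_in = 0.7·100 = 70.0 J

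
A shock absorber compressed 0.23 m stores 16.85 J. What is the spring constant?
k = 2·PE/x² = 2·16.85/(0.23)² = 637.1 N/m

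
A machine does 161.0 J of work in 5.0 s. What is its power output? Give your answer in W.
P = W/t = 161.0/5.0 = 32.2 W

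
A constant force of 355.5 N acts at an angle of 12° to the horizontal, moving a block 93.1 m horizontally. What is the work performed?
W = F·d·cosθ = (355.5)(93.1)cos(12°) = 32370 J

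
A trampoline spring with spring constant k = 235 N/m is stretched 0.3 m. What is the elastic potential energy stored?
PE = ½kx² = ½(235)(0.3)² = 10.58 J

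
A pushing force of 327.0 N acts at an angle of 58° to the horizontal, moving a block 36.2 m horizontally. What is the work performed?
W = F·d·cosθ = (327.0)(36.2)cos(58°) = 6273 J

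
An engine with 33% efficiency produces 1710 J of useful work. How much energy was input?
W_in = W_out/η = 1710/0.33 = 5182 J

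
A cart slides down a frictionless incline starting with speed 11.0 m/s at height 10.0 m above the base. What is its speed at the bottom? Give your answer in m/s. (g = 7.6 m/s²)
½mv₀² + mgh = ½mv² ⇒ v = √(v₀² + 2gh) = √(11.0² + 2·7.6·10.0) = 16.52 m/s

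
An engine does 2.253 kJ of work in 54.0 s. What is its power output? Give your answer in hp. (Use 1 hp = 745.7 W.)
Convert to SI: W = 2253.0 J, t = 54.0 s
P = W/t = 2253.0/54.0 = 41.7222 W = 0.05595 hp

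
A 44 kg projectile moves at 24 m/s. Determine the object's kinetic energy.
KE = ½mv² = ½(44)(24)² = 12672.0 J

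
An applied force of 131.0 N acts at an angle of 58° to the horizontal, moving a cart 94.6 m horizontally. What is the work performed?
W = F·d·cosθ = (131.0)(94.6)cos(58°) = 6567 J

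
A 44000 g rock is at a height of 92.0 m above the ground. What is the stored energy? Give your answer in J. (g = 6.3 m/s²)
Convert to SI: m = 44.0 kg, h = 92.0 m
PE = mgh = (44.0)(6.3)(92.0) = 25500 J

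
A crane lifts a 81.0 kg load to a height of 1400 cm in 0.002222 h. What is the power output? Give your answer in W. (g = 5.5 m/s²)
Convert to SI: m = 81.0 kg, h = 14.0 m, t = 7.9992 s
P = mgh/t = (81.0)(5.5)(14.0)/7.9992 = 779.7 W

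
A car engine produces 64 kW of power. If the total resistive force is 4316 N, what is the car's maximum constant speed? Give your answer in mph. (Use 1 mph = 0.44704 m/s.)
P = Fv ⇒ v = P/F = 64000 W/4316.0 N = 14.8285 m/s = 33.17 mph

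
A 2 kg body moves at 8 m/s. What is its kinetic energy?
KE = ½mv² = ½(2)(8)² = 64.0 J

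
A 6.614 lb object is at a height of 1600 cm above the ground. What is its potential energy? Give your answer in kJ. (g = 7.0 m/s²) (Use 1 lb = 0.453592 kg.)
Convert to SI: m = 3.00006 kg, h = 16.0 m
PE = mgh = (3.00006)(7.0)(16.0) = 336.006 J = 0.336 kJ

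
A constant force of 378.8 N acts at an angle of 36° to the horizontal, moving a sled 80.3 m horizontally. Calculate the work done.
W = F·d·cosθ = (378.8)(80.3)cos(36°) = 24610 J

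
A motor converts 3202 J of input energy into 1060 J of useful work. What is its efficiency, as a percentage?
η = W_out/W_in = 1060/3202 = 33.1%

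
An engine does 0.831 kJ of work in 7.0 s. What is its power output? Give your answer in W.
Convert to SI: W = 831.0 J, t = 7.0 s
P = W/t = 831.0/7.0 = 118.7 W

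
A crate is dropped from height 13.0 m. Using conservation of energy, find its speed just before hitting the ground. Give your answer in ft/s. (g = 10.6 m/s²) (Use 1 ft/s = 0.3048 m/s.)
mgh = ½mv² ⇒ v = √(2gh) = √(2·10.6·13.0) = 16.6012 m/s = 54.47 ft/s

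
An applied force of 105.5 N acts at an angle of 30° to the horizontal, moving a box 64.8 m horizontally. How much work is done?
W = F·d·cosθ = (105.5)(64.8)cos(30°) = 5920 J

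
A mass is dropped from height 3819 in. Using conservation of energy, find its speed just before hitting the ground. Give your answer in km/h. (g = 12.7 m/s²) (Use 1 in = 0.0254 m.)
Convert to SI: h = 97.0026 m
mgh = ½mv² ⇒ v = √(2gh) = √(2·12.7·97.0026) = 49.6373 m/s = 178.7 km/h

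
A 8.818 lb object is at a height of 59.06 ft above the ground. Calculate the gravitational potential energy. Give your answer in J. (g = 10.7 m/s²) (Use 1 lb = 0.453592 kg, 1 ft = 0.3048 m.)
Convert to SI: m = 3.99977 kg, h = 18.0015 m
PE = mgh = (3.99977)(10.7)(18.0015) = 770.4 J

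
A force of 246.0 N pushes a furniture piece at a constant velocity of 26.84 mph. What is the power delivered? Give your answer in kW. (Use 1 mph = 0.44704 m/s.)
Convert to SI: F = 246.0 N, v = 11.9986 m/s
P = Fv = (246.0)(11.9986) = 2951.64 W = 2.952 kW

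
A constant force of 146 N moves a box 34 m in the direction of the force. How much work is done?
W = F·d = (146)(34) = 4964 J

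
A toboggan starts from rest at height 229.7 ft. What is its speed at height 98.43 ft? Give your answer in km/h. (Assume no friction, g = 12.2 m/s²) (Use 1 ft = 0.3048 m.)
Convert to SI: h₁−h₂ = 40.0111 m
mgh₁ = mgh₂ + ½mv² ⇒ v = √(2g(h₁−h₂)) = √(2·12.2·40.0111) = 31.2453 m/s = 112.5 km/h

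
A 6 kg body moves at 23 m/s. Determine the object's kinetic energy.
KE = ½mv² = ½(6)(23)² = 1587.0 J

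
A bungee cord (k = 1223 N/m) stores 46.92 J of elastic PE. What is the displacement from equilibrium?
x = √(2·PE/k) = √(2·46.92/1223) = 0.277 m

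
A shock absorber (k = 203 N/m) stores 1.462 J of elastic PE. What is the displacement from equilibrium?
x = √(2·PE/k) = √(2·1.462/203) = 0.12 m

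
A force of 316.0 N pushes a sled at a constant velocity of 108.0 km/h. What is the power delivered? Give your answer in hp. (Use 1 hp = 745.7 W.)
Convert to SI: F = 316.0 N, v = 30.0 m/s
P = Fv = (316.0)(30.0) = 9480.0 W = 12.71 hp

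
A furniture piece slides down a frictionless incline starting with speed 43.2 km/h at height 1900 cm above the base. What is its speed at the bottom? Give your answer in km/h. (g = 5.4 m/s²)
Convert to SI: v₀ = 12.0 m/s, h = 19.0 m
½mv₀² + mgh = ½mv² ⇒ v = √(v₀² + 2gh) = √(12.0² + 2·5.4·19.0) = 18.6869 m/s = 67.27 km/h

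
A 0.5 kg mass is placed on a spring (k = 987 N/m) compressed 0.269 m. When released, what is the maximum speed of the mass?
½kx² = ½mv² ⇒ v = x√(k/m) = (0.269)√(987/0.5) = 11.95 m/s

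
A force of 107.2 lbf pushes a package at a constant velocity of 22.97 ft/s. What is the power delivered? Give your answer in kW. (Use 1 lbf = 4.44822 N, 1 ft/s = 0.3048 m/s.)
Convert to SI: F = 476.849 N, v = 7.00126 m/s
P = Fv = (476.849)(7.00126) = 3338.54 W = 3.339 kW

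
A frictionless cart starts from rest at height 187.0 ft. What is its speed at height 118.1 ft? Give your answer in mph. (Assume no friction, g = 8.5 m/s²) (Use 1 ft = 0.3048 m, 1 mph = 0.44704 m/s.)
Convert to SI: h₁−h₂ = 21.0007 m
mgh₁ = mgh₂ + ½mv² ⇒ v = √(2g(h₁−h₂)) = √(2·8.5·21.0007) = 18.8948 m/s = 42.27 mph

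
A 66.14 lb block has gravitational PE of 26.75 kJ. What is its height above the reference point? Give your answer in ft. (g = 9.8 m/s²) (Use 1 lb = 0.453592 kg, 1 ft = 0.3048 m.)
Convert to SI: m = 30.0006 kg, PE = 26750.0 J
h = PE/(mg) = 26750.0/(30.0006·9.8) = 90.9847 m = 298.5 ft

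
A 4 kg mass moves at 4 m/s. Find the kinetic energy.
KE = ½mv² = ½(4)(4)² = 32.0 J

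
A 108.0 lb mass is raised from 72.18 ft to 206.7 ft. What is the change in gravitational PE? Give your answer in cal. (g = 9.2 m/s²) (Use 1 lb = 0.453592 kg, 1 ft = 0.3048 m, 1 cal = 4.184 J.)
Convert to SI: m = 48.9879 kg, Δh = 41.0017 m
ΔPE = mgΔh = (48.9879)(9.2)(41.0017) = 18479.0 J = 4417 cal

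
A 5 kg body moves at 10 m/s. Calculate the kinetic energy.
KE = ½mv² = ½(5)(10)² = 250.0 J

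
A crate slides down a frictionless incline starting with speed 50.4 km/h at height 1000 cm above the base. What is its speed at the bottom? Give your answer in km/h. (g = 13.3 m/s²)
Convert to SI: v₀ = 14.0 m/s, h = 10.0 m
½mv₀² + mgh = ½mv² ⇒ v = √(v₀² + 2gh) = √(14.0² + 2·13.3·10.0) = 21.4942 m/s = 77.38 km/h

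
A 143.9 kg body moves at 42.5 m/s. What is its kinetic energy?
KE = ½mv² = ½(143.9)(42.5)² = 130000 J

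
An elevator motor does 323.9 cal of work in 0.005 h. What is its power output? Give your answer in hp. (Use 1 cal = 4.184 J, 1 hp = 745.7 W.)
Convert to SI: W = 1355.2 J, t = 18.0 s
P = W/t = 1355.2/18.0 = 75.2888 W = 0.101 hp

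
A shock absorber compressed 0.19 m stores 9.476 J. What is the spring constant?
k = 2·PE/x² = 2·9.476/(0.19)² = 525.0 N/m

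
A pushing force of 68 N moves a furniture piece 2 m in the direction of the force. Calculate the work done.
W = F·d = (68)(2) = 136.0 J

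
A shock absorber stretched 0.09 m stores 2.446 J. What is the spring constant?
k = 2·PE/x² = 2·2.446/(0.09)² = 604.0 N/m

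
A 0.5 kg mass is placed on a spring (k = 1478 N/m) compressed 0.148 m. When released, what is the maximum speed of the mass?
½kx² = ½mv² ⇒ v = x√(k/m) = (0.148)√(1478/0.5) = 8.047 m/s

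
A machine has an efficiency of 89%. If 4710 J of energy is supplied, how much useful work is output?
W_out = η·W_in = 0.89·4710 = 4191.9 J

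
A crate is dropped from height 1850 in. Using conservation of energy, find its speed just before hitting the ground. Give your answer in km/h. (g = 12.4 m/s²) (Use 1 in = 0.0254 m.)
Convert to SI: h = 46.99 m
mgh = ½mv² ⇒ v = √(2gh) = √(2·12.4·46.99) = 34.1373 m/s = 122.9 km/h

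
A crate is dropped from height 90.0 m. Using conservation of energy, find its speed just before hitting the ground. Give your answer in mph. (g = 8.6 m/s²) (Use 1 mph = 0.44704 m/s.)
mgh = ½mv² ⇒ v = √(2gh) = √(2·8.6·90.0) = 39.3446 m/s = 88.01 mph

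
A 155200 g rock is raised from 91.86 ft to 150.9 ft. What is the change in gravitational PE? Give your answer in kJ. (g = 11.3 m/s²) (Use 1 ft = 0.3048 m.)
Convert to SI: m = 155.2 kg, Δh = 17.9954 m
ΔPE = mgΔh = (155.2)(11.3)(17.9954) = 31559.6 J = 31.56 kJ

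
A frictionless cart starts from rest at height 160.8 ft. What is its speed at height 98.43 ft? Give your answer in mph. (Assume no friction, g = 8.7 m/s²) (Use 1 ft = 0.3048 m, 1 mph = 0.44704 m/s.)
Convert to SI: h₁−h₂ = 19.0104 m
mgh₁ = mgh₂ + ½mv² ⇒ v = √(2g(h₁−h₂)) = √(2·8.7·19.0104) = 18.1874 m/s = 40.68 mph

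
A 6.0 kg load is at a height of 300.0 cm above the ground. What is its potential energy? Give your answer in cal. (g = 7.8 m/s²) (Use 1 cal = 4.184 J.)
Convert to SI: m = 6.0 kg, h = 3.0 m
PE = mgh = (6.0)(7.8)(3.0) = 140.4 J = 33.56 cal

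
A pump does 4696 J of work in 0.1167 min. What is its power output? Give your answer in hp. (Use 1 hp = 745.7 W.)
Convert to SI: W = 4696.0 J, t = 7.002 s
P = W/t = 4696.0/7.002 = 670.666 W = 0.8994 hp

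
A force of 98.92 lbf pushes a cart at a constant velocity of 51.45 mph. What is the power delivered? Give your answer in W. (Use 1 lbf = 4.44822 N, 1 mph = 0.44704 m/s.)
Convert to SI: F = 440.018 N, v = 23.0002 m/s
P = Fv = (440.018)(23.0002) = 10120 W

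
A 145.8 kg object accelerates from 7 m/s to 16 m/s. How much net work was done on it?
W = ΔKE = ½m(v₂² − v₁²) = ½(145.8)(16² − 7²) = 15090.3 J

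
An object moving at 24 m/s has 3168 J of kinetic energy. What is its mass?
m = 2·KE/v² = 2·3168/(24)² = 11.0 kg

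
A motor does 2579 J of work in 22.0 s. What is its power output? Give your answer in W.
P = W/t = 2579.0/22.0 = 117.2 W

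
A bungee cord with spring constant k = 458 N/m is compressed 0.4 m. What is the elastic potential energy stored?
PE = ½kx² = ½(458)(0.4)² = 36.64 J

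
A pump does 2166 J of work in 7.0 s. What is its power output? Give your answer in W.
P = W/t = 2166.0/7.0 = 309.4 W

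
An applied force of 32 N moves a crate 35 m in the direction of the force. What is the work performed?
W = F·d = (32)(35) = 1120 J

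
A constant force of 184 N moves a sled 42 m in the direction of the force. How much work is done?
W = F·d = (184)(42) = 7728 J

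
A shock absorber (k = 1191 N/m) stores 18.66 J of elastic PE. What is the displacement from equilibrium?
x = √(2·PE/k) = √(2·18.66/1191) = 0.177 m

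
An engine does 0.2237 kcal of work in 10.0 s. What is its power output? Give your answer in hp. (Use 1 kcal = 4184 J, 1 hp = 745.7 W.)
Convert to SI: W = 935.961 J, t = 10.0 s
P = W/t = 935.961/10.0 = 93.5961 W = 0.1255 hp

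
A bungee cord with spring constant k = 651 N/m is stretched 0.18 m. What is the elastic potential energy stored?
PE = ½kx² = ½(651)(0.18)² = 10.55 J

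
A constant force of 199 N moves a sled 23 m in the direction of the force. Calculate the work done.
W = F·d = (199)(23) = 4577 J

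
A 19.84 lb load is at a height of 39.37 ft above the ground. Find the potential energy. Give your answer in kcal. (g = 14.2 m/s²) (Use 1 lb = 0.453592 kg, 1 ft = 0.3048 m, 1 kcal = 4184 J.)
Convert to SI: m = 8.99927 kg, h = 12.0 m
PE = mgh = (8.99927)(14.2)(12.0) = 1533.47 J = 0.3665 kcal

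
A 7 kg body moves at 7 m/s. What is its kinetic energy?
KE = ½mv² = ½(7)(7)² = 171.5 J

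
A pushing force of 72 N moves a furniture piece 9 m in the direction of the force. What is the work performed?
W = F·d = (72)(9) = 648.0 J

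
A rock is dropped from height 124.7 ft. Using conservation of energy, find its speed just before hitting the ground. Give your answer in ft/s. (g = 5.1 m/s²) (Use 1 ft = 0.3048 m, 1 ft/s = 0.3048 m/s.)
Convert to SI: h = 38.0086 m
mgh = ½mv² ⇒ v = √(2gh) = √(2·5.1·38.0086) = 19.6898 m/s = 64.6 ft/s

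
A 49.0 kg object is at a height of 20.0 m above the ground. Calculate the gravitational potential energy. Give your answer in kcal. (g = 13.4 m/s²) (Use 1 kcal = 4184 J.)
PE = mgh = (49.0)(13.4)(20.0) = 13132.0 J = 3.139 kcal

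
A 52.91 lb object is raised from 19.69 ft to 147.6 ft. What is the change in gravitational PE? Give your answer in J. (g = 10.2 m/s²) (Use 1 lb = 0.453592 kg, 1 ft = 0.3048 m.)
Convert to SI: m = 23.9996 kg, Δh = 38.987 m
ΔPE = mgΔh = (23.9996)(10.2)(38.987) = 9544 J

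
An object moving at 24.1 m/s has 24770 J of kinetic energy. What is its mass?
m = 2·KE/v² = 2·24770/(24.1)² = 85.29 kg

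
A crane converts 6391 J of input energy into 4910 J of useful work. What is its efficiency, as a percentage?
η = W_out/W_in = 4910/6391 = 76.83%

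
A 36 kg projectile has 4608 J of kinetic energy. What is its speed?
v = √(2·KE/m) = √(2·4608/36) = 16.0 m/s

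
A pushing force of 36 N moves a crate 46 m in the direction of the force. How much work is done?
W = F·d = (36)(46) = 1656 J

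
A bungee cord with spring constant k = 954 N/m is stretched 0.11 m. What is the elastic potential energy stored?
PE = ½kx² = ½(954)(0.11)² = 5.772 J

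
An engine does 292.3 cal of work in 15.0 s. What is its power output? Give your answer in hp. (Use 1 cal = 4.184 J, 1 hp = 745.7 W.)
Convert to SI: W = 1222.98 J, t = 15.0 s
P = W/t = 1222.98/15.0 = 81.5322 W = 0.1093 hp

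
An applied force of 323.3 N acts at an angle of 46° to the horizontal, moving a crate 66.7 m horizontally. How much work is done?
W = F·d·cosθ = (323.3)(66.7)cos(46°) = 14980 J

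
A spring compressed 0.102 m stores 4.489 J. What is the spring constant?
k = 2·PE/x² = 2·4.489/(0.102)² = 862.9 N/m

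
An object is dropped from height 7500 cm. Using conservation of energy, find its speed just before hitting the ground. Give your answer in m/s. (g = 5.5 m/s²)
Convert to SI: h = 75.0 m
mgh = ½mv² ⇒ v = √(2gh) = √(2·5.5·75.0) = 28.72 m/s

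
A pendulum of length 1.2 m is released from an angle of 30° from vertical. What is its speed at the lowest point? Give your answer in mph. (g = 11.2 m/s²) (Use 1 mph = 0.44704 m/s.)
h = L(1 − cosθ) = 1.2(1 − cos30°) = 0.16077 m
v = √(2gh) = √(2·11.2·0.16077) = 1.89769 m/s = 4.245 mph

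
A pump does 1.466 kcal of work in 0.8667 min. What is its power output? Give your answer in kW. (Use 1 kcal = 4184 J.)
Convert to SI: W = 6133.74 J, t = 52.002 s
P = W/t = 6133.74/52.002 = 117.952 W = 0.118 kW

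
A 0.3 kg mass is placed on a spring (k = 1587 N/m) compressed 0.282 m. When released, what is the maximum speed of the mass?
½kx² = ½mv² ⇒ v = x√(k/m) = (0.282)√(1587/0.3) = 20.51 m/s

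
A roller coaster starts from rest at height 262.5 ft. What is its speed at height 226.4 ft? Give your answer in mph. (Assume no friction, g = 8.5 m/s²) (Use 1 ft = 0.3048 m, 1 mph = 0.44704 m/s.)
Convert to SI: h₁−h₂ = 11.0033 m
mgh₁ = mgh₂ + ½mv² ⇒ v = √(2g(h₁−h₂)) = √(2·8.5·11.0033) = 13.6768 m/s = 30.59 mph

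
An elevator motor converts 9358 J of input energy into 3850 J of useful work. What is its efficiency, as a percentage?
η = W_out/W_in = 3850/9358 = 41.14%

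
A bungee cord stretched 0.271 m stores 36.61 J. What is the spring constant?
k = 2·PE/x² = 2·36.61/(0.271)² = 997.0 N/m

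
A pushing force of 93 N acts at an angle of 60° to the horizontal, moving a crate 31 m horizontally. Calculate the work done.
W = F·d·cosθ = (93)(31)cos(60°) = 1442 J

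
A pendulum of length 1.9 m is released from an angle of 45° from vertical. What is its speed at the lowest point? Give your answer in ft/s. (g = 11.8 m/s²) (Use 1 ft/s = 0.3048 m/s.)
h = L(1 − cosθ) = 1.9(1 − cos45°) = 0.556497 m
v = √(2gh) = √(2·11.8·0.556497) = 3.62399 m/s = 11.89 ft/s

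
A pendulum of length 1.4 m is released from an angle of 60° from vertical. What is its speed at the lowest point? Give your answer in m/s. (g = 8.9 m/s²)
h = L(1 − cosθ) = 1.4(1 − cos60°) = 0.7 m
v = √(2gh) = √(2·8.9·0.7) = 3.53 m/s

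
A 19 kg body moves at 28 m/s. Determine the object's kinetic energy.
KE = ½mv² = ½(19)(28)² = 7448.0 J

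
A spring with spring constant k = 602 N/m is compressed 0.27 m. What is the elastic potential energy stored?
PE = ½kx² = ½(602)(0.27)² = 21.94 J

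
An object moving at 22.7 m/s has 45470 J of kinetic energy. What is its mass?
m = 2·KE/v² = 2·45470/(22.7)² = 176.5 kg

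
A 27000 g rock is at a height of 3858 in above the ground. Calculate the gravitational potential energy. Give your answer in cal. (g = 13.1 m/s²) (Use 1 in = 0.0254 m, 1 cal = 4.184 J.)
Convert to SI: m = 27.0 kg, h = 97.9932 m
PE = mgh = (27.0)(13.1)(97.9932) = 34660.2 J = 8284 cal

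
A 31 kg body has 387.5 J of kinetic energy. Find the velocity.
v = √(2·KE/m) = √(2·387.5/31) = 5.0 m/s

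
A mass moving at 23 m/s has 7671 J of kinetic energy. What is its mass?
m = 2·KE/v² = 2·7671/(23)² = 29.0 kg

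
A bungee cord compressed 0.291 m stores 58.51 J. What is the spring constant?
k = 2·PE/x² = 2·58.51/(0.291)² = 1382 N/m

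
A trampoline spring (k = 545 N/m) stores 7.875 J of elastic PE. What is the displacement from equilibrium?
x = √(2·PE/k) = √(2·7.875/545) = 0.17 m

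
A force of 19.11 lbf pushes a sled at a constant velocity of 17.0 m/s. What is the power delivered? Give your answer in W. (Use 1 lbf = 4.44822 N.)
Convert to SI: F = 85.0055 N, v = 17.0 m/s
P = Fv = (85.0055)(17.0) = 1445 W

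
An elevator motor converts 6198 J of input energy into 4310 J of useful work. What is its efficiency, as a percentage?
η = W_out/W_in = 4310/6198 = 69.54%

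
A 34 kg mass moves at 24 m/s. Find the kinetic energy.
KE = ½mv² = ½(34)(24)² = 9792.0 J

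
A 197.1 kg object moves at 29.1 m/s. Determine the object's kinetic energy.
KE = ½mv² = ½(197.1)(29.1)² = 83450 J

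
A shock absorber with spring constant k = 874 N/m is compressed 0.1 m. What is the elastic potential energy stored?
PE = ½kx² = ½(874)(0.1)² = 4.37 J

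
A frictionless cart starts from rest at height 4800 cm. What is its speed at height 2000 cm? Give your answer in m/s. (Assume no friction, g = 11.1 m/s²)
Convert to SI: h₁−h₂ = 28.0 m
mgh₁ = mgh₂ + ½mv² ⇒ v = √(2g(h₁−h₂)) = √(2·11.1·28.0) = 24.93 m/s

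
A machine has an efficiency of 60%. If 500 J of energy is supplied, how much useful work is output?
W_out = η·W_in = 0.6·500 = 300.0 J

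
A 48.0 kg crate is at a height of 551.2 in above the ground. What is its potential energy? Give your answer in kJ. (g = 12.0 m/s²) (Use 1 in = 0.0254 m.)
Convert to SI: m = 48.0 kg, h = 14.0005 m
PE = mgh = (48.0)(12.0)(14.0005) = 8064.28 J = 8.064 kJ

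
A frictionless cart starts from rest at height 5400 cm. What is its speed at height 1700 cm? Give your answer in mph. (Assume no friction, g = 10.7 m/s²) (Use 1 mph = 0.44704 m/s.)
Convert to SI: h₁−h₂ = 37.0 m
mgh₁ = mgh₂ + ½mv² ⇒ v = √(2g(h₁−h₂)) = √(2·10.7·37.0) = 28.13894 m/s = 62.95 mph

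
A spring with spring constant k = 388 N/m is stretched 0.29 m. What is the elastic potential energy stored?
PE = ½kx² = ½(388)(0.29)² = 16.32 J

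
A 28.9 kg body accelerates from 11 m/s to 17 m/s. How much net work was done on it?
W = ΔKE = ½m(v₂² − v₁²) = ½(28.9)(17² − 11²) = 2427.6 J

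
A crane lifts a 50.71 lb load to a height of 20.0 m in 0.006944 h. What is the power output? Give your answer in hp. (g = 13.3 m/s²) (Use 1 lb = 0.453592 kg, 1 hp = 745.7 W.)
Convert to SI: m = 23.0017 kg, h = 20.0 m, t = 24.9984 s
P = mgh/t = (23.0017)(13.3)(20.0)/24.9984 = 244.753 W = 0.3282 hp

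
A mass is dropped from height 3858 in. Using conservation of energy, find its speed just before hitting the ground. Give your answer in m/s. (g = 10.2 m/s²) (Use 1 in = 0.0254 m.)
Convert to SI: h = 97.9932 m
mgh = ½mv² ⇒ v = √(2gh) = √(2·10.2·97.9932) = 44.71 m/s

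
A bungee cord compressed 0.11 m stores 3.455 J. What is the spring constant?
k = 2·PE/x² = 2·3.455/(0.11)² = 571.1 N/m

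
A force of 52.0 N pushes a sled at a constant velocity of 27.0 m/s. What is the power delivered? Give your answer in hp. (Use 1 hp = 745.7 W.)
P = Fv = (52.0)(27.0) = 1404.0 W = 1.883 hp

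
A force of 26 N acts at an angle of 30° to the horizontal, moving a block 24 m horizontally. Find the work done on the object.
W = F·d·cosθ = (26)(24)cos(30°) = 540.4 J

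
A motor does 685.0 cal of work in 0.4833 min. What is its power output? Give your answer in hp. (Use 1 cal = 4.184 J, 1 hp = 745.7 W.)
Convert to SI: W = 2866.04 J, t = 28.998 s
P = W/t = 2866.04/28.998 = 98.8358 W = 0.1325 hp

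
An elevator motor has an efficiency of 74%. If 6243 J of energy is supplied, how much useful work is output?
W_out = η·W_in = 0.74·6243 = 4619.82 J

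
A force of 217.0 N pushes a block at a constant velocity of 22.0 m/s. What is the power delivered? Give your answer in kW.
P = Fv = (217.0)(22.0) = 4774.0 W = 4.774 kW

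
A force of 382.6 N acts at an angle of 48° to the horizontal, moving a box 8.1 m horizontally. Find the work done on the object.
W = F·d·cosθ = (382.6)(8.1)cos(48°) = 2074 J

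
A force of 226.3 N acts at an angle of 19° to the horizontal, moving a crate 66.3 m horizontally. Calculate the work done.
W = F·d·cosθ = (226.3)(66.3)cos(19°) = 14190 J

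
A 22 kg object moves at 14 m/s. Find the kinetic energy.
KE = ½mv² = ½(22)(14)² = 2156.0 J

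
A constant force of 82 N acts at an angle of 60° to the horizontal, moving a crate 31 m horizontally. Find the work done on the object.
W = F·d·cosθ = (82)(31)cos(60°) = 1271 J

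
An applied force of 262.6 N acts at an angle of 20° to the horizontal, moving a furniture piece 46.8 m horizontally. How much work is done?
W = F·d·cosθ = (262.6)(46.8)cos(20°) = 11550 J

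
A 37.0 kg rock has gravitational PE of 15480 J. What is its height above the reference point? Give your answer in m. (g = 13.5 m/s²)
h = PE/(mg) = 15480.0/(37.0·13.5) = 30.99 m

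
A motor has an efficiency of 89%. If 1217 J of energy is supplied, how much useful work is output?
W_out = η·W_in = 0.89·1217 = 1083.13 J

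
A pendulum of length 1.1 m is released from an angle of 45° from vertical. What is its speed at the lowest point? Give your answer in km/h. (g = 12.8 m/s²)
h = L(1 − cosθ) = 1.1(1 − cos45°) = 0.322183 m
v = √(2gh) = √(2·12.8·0.322183) = 2.87191 m/s = 10.34 km/h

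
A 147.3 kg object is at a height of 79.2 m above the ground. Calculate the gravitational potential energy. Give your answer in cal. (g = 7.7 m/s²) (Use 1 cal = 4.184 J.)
PE = mgh = (147.3)(7.7)(79.2) = 89829.4 J = 21470 cal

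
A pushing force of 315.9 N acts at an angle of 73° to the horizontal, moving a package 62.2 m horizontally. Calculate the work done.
W = F·d·cosθ = (315.9)(62.2)cos(73°) = 5745 J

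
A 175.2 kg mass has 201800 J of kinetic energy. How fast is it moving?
v = √(2·KE/m) = √(2·201800/175.2) = 48.0 m/s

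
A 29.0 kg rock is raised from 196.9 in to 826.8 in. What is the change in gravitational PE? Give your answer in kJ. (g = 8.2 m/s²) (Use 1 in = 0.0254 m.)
Convert to SI: m = 29.0 kg, Δh = 15.9995 m
ΔPE = mgΔh = (29.0)(8.2)(15.9995) = 3804.67 J = 3.805 kJ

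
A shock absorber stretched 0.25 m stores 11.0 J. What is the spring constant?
k = 2·PE/x² = 2·11.0/(0.25)² = 352.0 N/m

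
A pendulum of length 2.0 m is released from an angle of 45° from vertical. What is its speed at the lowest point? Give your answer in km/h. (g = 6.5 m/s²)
h = L(1 − cosθ) = 2.0(1 − cos45°) = 0.585786 m
v = √(2gh) = √(2·6.5·0.585786) = 2.75957 m/s = 9.934 km/h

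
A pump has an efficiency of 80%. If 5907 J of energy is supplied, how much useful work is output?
W_out = η·W_in = 0.8·5907 = 4725.6 J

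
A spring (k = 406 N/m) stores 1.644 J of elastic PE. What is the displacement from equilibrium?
x = √(2·PE/k) = √(2·1.644/406) = 0.08999 m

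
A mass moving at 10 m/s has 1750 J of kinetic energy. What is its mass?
m = 2·KE/v² = 2·1750/(10)² = 35.0 kg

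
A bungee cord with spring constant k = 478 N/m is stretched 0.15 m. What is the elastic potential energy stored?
PE = ½kx² = ½(478)(0.15)² = 5.378 J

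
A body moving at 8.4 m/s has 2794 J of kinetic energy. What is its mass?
m = 2·KE/v² = 2·2794/(8.4)² = 79.2 kg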